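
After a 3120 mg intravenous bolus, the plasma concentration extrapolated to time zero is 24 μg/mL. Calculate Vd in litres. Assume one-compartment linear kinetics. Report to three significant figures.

130 L

Immediately after an IV bolus, C₀ = Dose / Vd, so Vd = Dose / C₀.
Vd = 3120 / 24 = 130.0 L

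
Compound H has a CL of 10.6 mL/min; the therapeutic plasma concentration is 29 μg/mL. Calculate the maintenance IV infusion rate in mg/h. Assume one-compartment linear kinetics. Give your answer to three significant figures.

Convert clearance: 10.6 mL/min × 60 min/h ÷ 1000 mL/L = 0.6360 L/h
At steady state, infusion rate equals elimination rate: rate in = CL × Css.
Infusion rate = CL · Css = 0.6360 L/h × 29 mg/L = 18.44 mg/h

18.4 mg/h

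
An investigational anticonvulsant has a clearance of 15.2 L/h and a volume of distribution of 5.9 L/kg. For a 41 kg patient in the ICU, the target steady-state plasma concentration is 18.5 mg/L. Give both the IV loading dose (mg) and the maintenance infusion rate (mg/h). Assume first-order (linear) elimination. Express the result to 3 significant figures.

(a) 4480 mg; (b) 281 mg/h

Vd = 5.9 L/kg × 41 kg = 241.9 L
LD = Vd · C_target = 241.9 × 18.5 = 4475 mg
Maintenance infusion rate = CL × Css = 15.20 × 18.5 = 281.2 mg/h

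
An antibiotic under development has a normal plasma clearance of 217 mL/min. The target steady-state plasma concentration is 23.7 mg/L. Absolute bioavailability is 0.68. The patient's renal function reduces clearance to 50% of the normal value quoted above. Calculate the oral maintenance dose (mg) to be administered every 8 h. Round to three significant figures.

Convert clearance: 217 mL/min × 60 min/h ÷ 1000 mL/L = 13.02 L/h
Patient clearance = 0.5 × 13.02 = 6.510 L/h
At steady state, dose per interval replaces the amount cleared in that interval: F·D/τ = CL·Css.
D = CL × Css × τ / F = 6.510 × 23.7 × 8 / 0.68 = 1815 mg

1820 mg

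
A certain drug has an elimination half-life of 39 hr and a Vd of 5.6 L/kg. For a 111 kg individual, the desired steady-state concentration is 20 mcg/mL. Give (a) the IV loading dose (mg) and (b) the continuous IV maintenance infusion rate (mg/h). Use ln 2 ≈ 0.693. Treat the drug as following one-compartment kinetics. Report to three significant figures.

Vd(total) = 111 kg × 5.6 L/kg = 621.6 L
LD = Vd × C = 621.6 × 20 = 12430 mg
CL = 0.693 × Vd / t½ = 0.693 × 621.6 / 39 = 11.05 L/h
Infusion rate = CL × Css = 11.05 × 20 = 221.0 mg/h

(a) 12400 mg; (b) 221 mg/h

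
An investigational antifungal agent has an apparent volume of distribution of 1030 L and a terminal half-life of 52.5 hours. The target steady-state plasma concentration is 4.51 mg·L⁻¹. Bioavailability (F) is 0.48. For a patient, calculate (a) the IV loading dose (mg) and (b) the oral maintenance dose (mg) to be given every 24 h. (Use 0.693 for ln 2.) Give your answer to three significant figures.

LD = Vd × C = 1030 × 4.51 = 4645 mg
CL = 0.693 × Vd / t½ = 0.693 × 1030 / 52.5 = 13.60 L/h
D = CL × Css × τ / F = 13.60 × 4.51 × 24 / 0.48 = 3067 mg

(a) 4650 mg; (b) 3070 mg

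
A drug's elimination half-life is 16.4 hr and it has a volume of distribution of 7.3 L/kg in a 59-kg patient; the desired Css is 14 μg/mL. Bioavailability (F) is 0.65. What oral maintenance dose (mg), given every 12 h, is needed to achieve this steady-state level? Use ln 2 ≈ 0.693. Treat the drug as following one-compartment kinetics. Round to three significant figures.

4700 mg

Vd(total) = 59 kg × 7.3 L/kg = 430.7 L
CL = 0.693 × Vd / t½ = 0.693 × 430.7 / 16.4 = 18.20 L/h
D = CL × Css × τ / F = 18.20 × 14 × 12 / 0.65 = 4704 mg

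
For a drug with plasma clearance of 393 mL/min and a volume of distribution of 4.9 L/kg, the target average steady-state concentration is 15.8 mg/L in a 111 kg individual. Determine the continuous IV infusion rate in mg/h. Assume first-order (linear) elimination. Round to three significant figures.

Convert clearance: 393 mL/min × 60 min/h ÷ 1000 mL/L = 23.58 L/h
Vd does not affect the maintenance rate; only clearance governs steady-state input.
R₀ = 23.58 × 15.8 = 372.6 mg/h

373 mg/h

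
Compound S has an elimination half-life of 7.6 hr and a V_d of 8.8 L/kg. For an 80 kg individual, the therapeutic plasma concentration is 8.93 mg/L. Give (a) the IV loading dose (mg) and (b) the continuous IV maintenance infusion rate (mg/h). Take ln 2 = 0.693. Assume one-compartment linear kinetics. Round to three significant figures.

Total Vd = 8.8 × 80 = 704.0 L
LD = Vd × C = 704.0 × 8.93 = 6287 mg
CL = 0.693 × Vd / t½ = 0.693 × 704.0 / 7.6 = 64.19 L/h
Infusion rate = CL × Css = 64.19 × 8.93 = 573.2 mg/h

(a) 6290 mg; (b) 573 mg/h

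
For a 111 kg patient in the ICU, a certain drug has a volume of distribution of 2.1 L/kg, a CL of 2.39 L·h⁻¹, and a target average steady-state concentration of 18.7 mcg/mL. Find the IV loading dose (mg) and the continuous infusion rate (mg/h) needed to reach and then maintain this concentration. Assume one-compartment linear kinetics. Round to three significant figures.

(a) 4360 mg; (b) 44.7 mg/h

Total Vd = 2.1 × 111 = 233.1 L
Loading: fill Vd to C_target → 233.1 L × 18.7 mg/L = 4359 mg
Maintenance: replace elimination → rate = CL × Css = 2.390 × 18.7 = 44.69 mg/h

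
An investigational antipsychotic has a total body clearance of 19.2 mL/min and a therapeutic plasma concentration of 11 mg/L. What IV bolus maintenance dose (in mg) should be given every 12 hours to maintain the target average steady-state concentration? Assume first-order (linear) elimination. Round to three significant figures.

Convert clearance: 19.2 mL/min × 60 min/h ÷ 1000 mL/L = 1.152 L/h
At steady state, dose per interval replaces the amount cleared in that interval: D/τ = CL·Css.
D = CL × Css × τ = 1.152 × 11 × 12 = 152.1 mg

152 mg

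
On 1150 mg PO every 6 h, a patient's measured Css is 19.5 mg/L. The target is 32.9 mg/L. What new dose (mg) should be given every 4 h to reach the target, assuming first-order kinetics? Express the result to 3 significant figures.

1290 mg

With linear kinetics, Css is proportional to dose rate (D/τ) at fixed clearance.
D₂ = D₁ × (Css,target / Css,current) × (τ₂/τ₁) = 1150 × (32.9/19.5) × (4/6) = 1294 mg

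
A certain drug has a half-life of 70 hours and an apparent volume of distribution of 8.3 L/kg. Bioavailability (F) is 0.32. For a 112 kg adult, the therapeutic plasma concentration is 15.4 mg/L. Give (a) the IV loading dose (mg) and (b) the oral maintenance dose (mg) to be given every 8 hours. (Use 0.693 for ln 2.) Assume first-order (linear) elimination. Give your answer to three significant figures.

(a) 14300 mg; (b) 3540 mg

Vd(total) = 112 kg × 8.3 L/kg = 929.6 L
LD = Vd × C = 929.6 × 15.4 = 14320 mg
CL = 0.693 × Vd / t½ = 0.693 × 929.6 / 70 = 9.203 L/h
D = CL × Css × τ / F = 9.203 × 15.4 × 8 / 0.32 = 3543 mg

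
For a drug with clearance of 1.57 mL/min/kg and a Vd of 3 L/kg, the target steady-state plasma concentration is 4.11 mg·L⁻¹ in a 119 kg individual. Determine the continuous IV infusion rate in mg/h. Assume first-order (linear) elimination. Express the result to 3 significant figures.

46.1 mg/h

CL = 1.57 mL/min/kg × 119 kg = 186.8 mL/min = 186.8 × 60/1000 = 11.21 L/h
Rate = CL × Css = 11.21 × 4.11 = 46.07 mg/h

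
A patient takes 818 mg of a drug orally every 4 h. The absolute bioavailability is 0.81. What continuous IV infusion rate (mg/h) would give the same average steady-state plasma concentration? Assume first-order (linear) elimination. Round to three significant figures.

166 mg/h

Equivalent systemic input: infusion rate = F·D/τ.
Rate = 0.81 × 818 / 4 = 165.6 mg/h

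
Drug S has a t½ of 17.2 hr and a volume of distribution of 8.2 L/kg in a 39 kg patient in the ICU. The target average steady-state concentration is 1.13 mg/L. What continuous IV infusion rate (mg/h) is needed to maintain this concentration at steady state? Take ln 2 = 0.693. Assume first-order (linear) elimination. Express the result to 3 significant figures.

Vd = 8.2 L/kg × 39 kg = 319.8 L
CL = 0.693 × Vd / t½ = 0.693 × 319.8 / 17.2 = 12.88 L/h
Infusion rate = CL × Css = 12.88 × 1.13 = 14.55 mg/h

14.6 mg/h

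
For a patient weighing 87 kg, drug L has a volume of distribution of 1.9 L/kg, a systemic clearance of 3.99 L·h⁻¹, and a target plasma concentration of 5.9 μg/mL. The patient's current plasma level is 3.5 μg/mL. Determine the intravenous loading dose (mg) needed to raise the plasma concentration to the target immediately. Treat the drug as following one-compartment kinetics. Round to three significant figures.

397 mg

Total Vd = 1.9 × 87 = 165.3 L
Concentration deficit ΔC = 5.9 − 3.5 = 2.400 mg/L
LD = Vd × ΔC = 165.3 × 2.400 = 396.7 mg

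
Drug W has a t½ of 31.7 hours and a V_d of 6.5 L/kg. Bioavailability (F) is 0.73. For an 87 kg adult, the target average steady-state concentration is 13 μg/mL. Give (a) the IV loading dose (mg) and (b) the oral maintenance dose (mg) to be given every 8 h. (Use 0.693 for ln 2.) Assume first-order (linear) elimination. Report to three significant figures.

(a) 7350 mg; (b) 1760 mg

Vd(total) = 87 kg × 6.5 L/kg = 565.5 L
LD = Vd × C = 565.5 × 13 = 7352 mg
CL = 0.693 × Vd / t½ = 0.693 × 565.5 / 31.7 = 12.36 L/h
D = CL × Css × τ / F = 12.36 × 13 × 8 / 0.73 = 1761 mg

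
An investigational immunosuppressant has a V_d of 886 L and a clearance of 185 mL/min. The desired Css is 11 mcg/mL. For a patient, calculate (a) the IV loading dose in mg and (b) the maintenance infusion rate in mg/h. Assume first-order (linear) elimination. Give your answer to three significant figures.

LD = Vd · C_target = 886.0 × 11 = 9746 mg
Convert clearance: 185 mL/min × 60 min/h ÷ 1000 mL/L = 11.10 L/h
Maintenance infusion rate = CL × Css = 11.10 × 11 = 122.1 mg/h

(a) 9750 mg; (b) 122 mg/h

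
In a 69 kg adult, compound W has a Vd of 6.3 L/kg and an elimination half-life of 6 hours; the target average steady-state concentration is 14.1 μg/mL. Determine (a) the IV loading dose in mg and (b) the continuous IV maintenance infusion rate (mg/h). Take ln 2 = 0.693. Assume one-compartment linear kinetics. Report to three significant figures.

(a) 6130 mg; (b) 708 mg/h

Vd = 6.3 L/kg × 69 kg = 434.7 L
LD = Vd × C = 434.7 × 14.1 = 6129 mg
CL = 0.693 × Vd / t½ = 0.693 × 434.7 / 6 = 50.21 L/h
Infusion rate = CL × Css = 50.21 × 14.1 = 708.0 mg/h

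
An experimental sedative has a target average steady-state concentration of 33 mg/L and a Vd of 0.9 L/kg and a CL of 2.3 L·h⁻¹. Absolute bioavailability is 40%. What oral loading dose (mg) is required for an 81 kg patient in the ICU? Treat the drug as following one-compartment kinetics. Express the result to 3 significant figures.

Total Vd = 0.9 × 81 = 72.90 L
LD = Vd × C / F = 72.90 × 33.00 / 0.4 = 6014 mg

6010 mg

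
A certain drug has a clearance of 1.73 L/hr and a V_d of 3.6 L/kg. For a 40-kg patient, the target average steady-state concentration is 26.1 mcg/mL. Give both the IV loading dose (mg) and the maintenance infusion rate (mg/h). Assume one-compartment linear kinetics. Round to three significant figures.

Vd = 3.6 L/kg × 40 kg = 144.0 L
Loading: fill Vd to C_target → 144.0 L × 26.1 mg/L = 3758 mg
Infusion rate = 1.730 L/h × 26.1 mg/L = 45.15 mg/h

(a) 3760 mg; (b) 45.2 mg/h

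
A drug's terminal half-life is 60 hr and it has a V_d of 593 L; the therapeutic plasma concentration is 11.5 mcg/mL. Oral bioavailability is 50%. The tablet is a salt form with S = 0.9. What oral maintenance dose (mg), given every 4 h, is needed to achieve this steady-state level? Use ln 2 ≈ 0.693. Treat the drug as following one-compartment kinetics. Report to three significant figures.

700 mg

k = 0.693/60 = 0.01155 h⁻¹, so CL = k·Vd = 0.01155 × 593.0 = 6.849 L/h
D = CL × Css × τ / F / S = 6.849 × 11.5 × 4 / 0.5 / 0.9 = 700.1 mg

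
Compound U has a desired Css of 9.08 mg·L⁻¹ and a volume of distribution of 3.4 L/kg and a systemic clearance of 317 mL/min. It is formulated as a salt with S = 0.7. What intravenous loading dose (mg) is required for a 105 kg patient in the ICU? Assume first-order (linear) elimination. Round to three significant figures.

4630 mg

Vd(total) = 105 kg × 3.4 L/kg = 357.0 L
LD = Vd × C / S = 357.0 × 9.080 / 0.7 = 4631 mg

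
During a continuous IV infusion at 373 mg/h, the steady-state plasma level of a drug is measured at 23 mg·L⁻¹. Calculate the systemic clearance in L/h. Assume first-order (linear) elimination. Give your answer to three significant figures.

16.2 L/h

At steady state, infusion rate = CL × Css, so CL = rate / Css.
CL = 373 / 23 = 16.22 L/h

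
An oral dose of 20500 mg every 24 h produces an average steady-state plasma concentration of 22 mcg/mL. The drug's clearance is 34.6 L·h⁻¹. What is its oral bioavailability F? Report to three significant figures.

0.891

F·D/τ = CL·Css at steady state → F = CL·Css·τ / D.
F = 34.6 × 22 × 24 / 20500 = 0.891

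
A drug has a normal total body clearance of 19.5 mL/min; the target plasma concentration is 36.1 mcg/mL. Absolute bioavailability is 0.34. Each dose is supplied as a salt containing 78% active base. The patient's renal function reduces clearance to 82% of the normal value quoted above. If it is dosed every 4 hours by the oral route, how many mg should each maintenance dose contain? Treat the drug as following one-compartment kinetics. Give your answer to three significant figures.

CL = 19.5 mL/min × 60/1000 = 1.170 L/h
Patient clearance = 0.82 × 1.170 = 0.9594 L/h
D = CL × Css × τ / F / S = 0.9594 × 36.1 × 4 / 0.34 / 0.78 = 522.4 mg

522 mg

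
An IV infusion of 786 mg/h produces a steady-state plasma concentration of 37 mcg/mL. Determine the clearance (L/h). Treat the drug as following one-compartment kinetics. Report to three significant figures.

At steady state, infusion rate = CL × Css, so CL = rate / Css.
CL = 786 / 37 = 21.24 L/h

21.2 L/h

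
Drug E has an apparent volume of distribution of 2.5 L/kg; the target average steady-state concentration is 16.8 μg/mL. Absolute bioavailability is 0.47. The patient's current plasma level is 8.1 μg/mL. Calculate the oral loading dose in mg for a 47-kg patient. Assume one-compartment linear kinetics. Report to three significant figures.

2180 mg

Vd = 2.5 L/kg × 47 kg = 117.5 L
Concentration deficit ΔC = 16.8 − 8.1 = 8.700 mg/L
LD = Vd × ΔC / F = 117.5 × 8.700 / 0.47 = 2175 mg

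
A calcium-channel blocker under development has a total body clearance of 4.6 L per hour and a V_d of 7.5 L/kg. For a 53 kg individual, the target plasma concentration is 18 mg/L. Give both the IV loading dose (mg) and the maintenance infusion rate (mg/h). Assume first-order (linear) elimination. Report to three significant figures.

(a) 7160 mg; (b) 82.8 mg/h

Vd(total) = 53 kg × 7.5 L/kg = 397.5 L
LD = Vd · C_target = 397.5 × 18 = 7155 mg
Maintenance: replace elimination → rate = CL × Css = 4.600 × 18 = 82.80 mg/h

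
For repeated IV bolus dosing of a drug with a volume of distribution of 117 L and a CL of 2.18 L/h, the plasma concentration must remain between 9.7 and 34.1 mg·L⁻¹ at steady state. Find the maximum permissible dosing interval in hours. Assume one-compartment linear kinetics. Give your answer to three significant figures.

k = CL / Vd = 2.180 / 117.0 = 0.01863 h⁻¹
Between IV bolus doses, concentration decays as C = C₀·e^(−kτ), so C_peak/C_trough = e^(kτ).
τ_max = ln(C_peak/C_trough) / k = ln(34.1/9.7) / 0.01863 = 1.257 / 0.01863 = 67.47 h

67.5 h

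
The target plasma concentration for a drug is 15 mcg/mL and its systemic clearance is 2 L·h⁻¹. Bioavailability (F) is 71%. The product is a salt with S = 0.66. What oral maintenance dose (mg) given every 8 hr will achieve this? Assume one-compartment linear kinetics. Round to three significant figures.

At steady state, dose per interval replaces the amount cleared in that interval: F·S·D/τ = CL·Css.
D = CL × Css × τ / F / S = 2.000 × 15 × 8 / 0.71 / 0.66 = 512.2 mg

512 mg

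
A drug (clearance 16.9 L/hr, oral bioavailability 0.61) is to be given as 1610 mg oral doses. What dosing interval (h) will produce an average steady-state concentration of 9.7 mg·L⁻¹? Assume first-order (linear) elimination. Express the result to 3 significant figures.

F·D/τ = CL·Css → τ = F·D / (CL·Css).
τ = 0.61 × 1610 / (16.9 × 9.7) = 5.991 h

5.99 h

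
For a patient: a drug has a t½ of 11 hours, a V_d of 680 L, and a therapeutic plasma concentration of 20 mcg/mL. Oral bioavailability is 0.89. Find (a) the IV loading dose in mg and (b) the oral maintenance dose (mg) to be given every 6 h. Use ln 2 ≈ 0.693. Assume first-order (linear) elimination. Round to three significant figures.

LD = Vd × C = 680.0 × 20 = 13600 mg
CL = 0.693 × Vd / t½ = 0.693 × 680.0 / 11 = 42.84 L/h
D = CL × Css × τ / F = 42.84 × 20 × 6 / 0.89 = 5776 mg

(a) 13600 mg; (b) 5780 mg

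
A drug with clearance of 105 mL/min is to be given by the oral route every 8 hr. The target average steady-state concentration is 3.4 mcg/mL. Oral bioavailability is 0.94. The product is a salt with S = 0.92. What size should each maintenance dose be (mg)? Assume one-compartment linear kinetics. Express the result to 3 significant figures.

198 mg

CL = 105 mL/min = 105 × 0.06 = 6.300 L/h
At steady state, dose per interval replaces the amount cleared in that interval: F·S·D/τ = CL·Css.
D = CL × Css × τ / F / S = 6.300 × 3.4 × 8 / 0.94 / 0.92 = 198.1 mg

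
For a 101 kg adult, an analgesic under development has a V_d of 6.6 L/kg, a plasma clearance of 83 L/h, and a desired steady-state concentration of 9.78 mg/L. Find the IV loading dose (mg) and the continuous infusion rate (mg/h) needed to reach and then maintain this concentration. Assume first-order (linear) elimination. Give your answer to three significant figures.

Vd(total) = 101 kg × 6.6 L/kg = 666.6 L
Loading dose = Vd × C = 666.6 × 9.78 = 6519 mg
Maintenance infusion rate = CL × Css = 83.00 × 9.78 = 811.7 mg/h

(a) 6520 mg; (b) 812 mg/h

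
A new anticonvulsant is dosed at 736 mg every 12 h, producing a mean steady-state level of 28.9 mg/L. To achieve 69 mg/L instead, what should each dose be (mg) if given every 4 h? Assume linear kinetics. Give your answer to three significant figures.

With linear kinetics, Css is proportional to dose rate (D/τ) at fixed clearance.
D₂ = D₁ × (Css,target / Css,current) × (τ₂/τ₁) = 736 × (69/28.9) × (4/12) = 585.7 mg

586 mg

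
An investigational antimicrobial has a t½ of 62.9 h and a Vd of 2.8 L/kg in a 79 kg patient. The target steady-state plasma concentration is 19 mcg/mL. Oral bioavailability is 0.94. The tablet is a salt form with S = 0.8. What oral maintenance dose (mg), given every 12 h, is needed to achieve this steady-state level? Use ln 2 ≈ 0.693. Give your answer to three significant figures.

Total Vd = 2.8 × 79 = 221.2 L
CL = ln 2 · Vd / t½ = 0.693 × 221.2 / 62.9 = 2.437 L/h
D = CL × Css × τ / F / S = 2.437 × 19 × 12 / 0.94 / 0.8 = 738.9 mg

739 mg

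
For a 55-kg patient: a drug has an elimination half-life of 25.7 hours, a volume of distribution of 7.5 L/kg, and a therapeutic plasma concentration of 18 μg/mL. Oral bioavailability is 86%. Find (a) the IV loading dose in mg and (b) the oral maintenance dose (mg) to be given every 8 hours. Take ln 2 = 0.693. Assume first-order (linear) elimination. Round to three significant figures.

(a) 7430 mg; (b) 1860 mg

Vd = 7.5 L/kg × 55 kg = 412.5 L
LD = Vd × C = 412.5 × 18 = 7425 mg
CL = 0.693 × Vd / t½ = 0.693 × 412.5 / 25.7 = 11.12 L/h
D = CL × Css × τ / F = 11.12 × 18 × 8 / 0.86 = 1862 mg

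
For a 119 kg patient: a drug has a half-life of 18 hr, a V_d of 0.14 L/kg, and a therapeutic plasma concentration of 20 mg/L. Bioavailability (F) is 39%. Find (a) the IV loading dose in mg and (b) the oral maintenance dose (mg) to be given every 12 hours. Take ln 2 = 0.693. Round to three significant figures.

Vd(total) = 119 kg × 0.14 L/kg = 16.66 L
LD = Vd × C = 16.66 × 20 = 333.2 mg
CL = 0.693 × Vd / t½ = 0.693 × 16.66 / 18 = 0.6414 L/h
D = CL × Css × τ / F = 0.6414 × 20 × 12 / 0.39 = 394.7 mg

(a) 333 mg; (b) 395 mg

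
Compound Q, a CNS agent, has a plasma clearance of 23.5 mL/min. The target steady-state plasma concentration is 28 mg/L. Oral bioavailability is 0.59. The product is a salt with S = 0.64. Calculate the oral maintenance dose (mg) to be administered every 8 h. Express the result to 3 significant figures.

CL = 23.5 mL/min = 23.5 × 0.06 = 1.410 L/h
D = CL × Css × τ / F / S = 1.410 × 28 × 8 / 0.59 / 0.64 = 836.4 mg

836 mg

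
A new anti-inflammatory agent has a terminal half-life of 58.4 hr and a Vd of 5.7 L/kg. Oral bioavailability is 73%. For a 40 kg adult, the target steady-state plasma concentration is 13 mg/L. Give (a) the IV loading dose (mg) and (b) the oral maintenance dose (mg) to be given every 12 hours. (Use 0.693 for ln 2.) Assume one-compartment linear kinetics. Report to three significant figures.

Vd = 5.7 L/kg × 40 kg = 228.0 L
LD = Vd × C = 228.0 × 13 = 2964 mg
CL = 0.693 × Vd / t½ = 0.693 × 228.0 / 58.4 = 2.706 L/h
D = CL × Css × τ / F = 2.706 × 13 × 12 / 0.73 = 578.3 mg

(a) 2960 mg; (b) 578 mg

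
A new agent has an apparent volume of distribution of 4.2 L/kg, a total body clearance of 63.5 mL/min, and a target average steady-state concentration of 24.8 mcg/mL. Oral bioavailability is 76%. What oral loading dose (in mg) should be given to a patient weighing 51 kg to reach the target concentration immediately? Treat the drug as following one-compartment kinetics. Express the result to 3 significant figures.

6990 mg

Vd = 4.2 L/kg × 51 kg = 214.2 L
The loading dose fills Vd to the target concentration.
LD = Vd × C / F = 214.2 × 24.80 / 0.76 = 6990 mg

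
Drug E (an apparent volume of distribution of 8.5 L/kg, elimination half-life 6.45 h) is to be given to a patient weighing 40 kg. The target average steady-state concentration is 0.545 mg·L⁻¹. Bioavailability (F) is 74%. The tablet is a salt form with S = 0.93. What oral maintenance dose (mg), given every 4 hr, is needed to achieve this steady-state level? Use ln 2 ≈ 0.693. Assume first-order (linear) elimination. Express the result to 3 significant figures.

Total Vd = 8.5 × 40 = 340.0 L
CL = 0.693 × Vd / t½ = 0.693 × 340.0 / 6.45 = 36.53 L/h
D = CL × Css × τ / F / S = 36.53 × 0.545 × 4 / 0.74 / 0.93 = 115.7 mg

116 mg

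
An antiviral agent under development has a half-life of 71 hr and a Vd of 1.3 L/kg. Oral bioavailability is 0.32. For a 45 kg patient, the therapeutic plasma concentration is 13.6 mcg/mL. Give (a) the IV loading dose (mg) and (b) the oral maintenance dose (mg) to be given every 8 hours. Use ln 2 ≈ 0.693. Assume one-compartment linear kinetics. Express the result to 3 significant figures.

(a) 796 mg; (b) 194 mg

Total Vd = 1.3 × 45 = 58.50 L
LD = Vd × C = 58.50 × 13.6 = 795.6 mg
CL = 0.693 × Vd / t½ = 0.693 × 58.50 / 71 = 0.5710 L/h
D = CL × Css × τ / F = 0.5710 × 13.6 × 8 / 0.32 = 194.1 mg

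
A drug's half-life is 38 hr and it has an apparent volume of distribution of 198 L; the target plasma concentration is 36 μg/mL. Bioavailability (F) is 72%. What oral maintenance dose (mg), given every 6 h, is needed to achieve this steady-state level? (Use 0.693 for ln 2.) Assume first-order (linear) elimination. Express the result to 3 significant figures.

1080 mg

CL = ln 2 · Vd / t½ = 0.693 × 198.0 / 38 = 3.611 L/h
D = CL × Css × τ / F = 3.611 × 36 × 6 / 0.72 = 1083 mg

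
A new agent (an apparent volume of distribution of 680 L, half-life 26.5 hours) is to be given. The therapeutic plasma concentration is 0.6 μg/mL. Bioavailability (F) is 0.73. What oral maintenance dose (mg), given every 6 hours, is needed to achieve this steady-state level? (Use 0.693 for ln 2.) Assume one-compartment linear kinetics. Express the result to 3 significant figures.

87.7 mg

CL = ln 2 · Vd / t½ = 0.693 × 680.0 / 26.5 = 17.78 L/h
D = CL × Css × τ / F = 17.78 × 0.6 × 6 / 0.73 = 87.68 mg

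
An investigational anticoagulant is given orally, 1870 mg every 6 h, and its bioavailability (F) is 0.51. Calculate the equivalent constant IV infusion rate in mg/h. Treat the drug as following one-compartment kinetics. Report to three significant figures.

159 mg/h

Equivalent systemic input: infusion rate = F·D/τ.
Rate = 0.51 × 1870 / 6 = 159.0 mg/h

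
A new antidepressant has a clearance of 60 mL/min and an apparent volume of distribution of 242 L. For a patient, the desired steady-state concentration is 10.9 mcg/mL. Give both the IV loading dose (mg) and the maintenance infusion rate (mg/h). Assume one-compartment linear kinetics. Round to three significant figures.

(a) 2640 mg; (b) 39.2 mg/h

LD = Vd · C_target = 242.0 × 10.9 = 2638 mg
CL = 60 mL/min × 60/1000 = 3.600 L/h
Maintenance infusion rate = CL × Css = 3.600 × 10.9 = 39.24 mg/h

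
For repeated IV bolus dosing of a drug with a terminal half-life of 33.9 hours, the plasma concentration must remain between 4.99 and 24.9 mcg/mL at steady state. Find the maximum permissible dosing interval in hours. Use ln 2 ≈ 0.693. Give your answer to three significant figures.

78.6 h

k = 0.693 / t½ = 0.693 / 33.9 = 0.02044 h⁻¹
Between IV bolus doses, concentration decays as C = C₀·e^(−kτ), so C_peak/C_trough = e^(kτ).
τ_max = ln(C_peak/C_trough) / k = ln(24.9/4.99) / 0.02044 = 1.607 / 0.02044 = 78.62 h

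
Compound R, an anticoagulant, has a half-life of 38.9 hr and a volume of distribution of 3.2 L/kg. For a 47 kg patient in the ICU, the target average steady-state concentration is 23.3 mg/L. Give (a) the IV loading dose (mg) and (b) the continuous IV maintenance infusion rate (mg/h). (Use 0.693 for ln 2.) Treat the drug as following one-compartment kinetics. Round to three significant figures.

(a) 3500 mg; (b) 62.4 mg/h

Total Vd = 3.2 × 47 = 150.4 L
LD = Vd × C = 150.4 × 23.3 = 3504 mg
CL = 0.693 × Vd / t½ = 0.693 × 150.4 / 38.9 = 2.679 L/h
Infusion rate = CL × Css = 2.679 × 23.3 = 62.42 mg/h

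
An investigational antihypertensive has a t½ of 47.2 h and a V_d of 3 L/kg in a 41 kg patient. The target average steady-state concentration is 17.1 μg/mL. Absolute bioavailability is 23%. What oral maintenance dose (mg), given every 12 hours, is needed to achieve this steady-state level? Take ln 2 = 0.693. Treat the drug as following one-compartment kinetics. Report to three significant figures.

Vd = 3 L/kg × 41 kg = 123.0 L
k = 0.693/47.2 = 0.01468 h⁻¹, so CL = k·Vd = 0.01468 × 123.0 = 1.806 L/h
D = CL × Css × τ / F = 1.806 × 17.1 × 12 / 0.23 = 1611 mg

1610 mg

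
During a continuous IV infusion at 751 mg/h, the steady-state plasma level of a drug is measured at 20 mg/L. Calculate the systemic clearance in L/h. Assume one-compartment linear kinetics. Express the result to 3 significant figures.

At steady state, infusion rate = CL × Css, so CL = rate / Css.
CL = 751 / 20 = 37.55 L/h

37.6 L/h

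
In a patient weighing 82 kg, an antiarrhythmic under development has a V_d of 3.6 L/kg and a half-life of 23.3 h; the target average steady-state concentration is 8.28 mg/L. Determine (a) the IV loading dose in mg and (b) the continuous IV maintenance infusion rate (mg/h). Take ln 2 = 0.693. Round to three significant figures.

Total Vd = 3.6 × 82 = 295.2 L
LD = Vd × C = 295.2 × 8.28 = 2444 mg
CL = 0.693 × Vd / t½ = 0.693 × 295.2 / 23.3 = 8.780 L/h
Infusion rate = CL × Css = 8.780 × 8.28 = 72.70 mg/h

(a) 2440 mg; (b) 72.7 mg/h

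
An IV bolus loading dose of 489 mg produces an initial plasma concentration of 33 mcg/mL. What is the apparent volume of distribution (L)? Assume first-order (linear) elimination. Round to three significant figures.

14.8 L

Immediately after an IV bolus, C₀ = Dose / Vd, so Vd = Dose / C₀.
Vd = 489 / 33 = 14.82 L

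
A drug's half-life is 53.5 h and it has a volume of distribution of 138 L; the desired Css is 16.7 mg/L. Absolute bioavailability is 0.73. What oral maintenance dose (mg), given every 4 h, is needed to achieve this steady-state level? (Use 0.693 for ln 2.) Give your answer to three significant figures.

164 mg

CL = ln 2 · Vd / t½ = 0.693 × 138.0 / 53.5 = 1.788 L/h
D = CL × Css × τ / F = 1.788 × 16.7 × 4 / 0.73 = 163.6 mg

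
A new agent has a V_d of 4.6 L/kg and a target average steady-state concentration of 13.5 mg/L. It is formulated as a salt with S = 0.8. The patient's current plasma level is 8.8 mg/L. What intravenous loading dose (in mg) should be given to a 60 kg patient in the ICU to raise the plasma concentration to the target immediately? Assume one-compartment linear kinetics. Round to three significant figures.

Vd(total) = 60 kg × 4.6 L/kg = 276.0 L
Concentration deficit ΔC = 13.5 − 8.8 = 4.700 mg/L
LD = Vd × ΔC / S = 276.0 × 4.700 / 0.8 = 1622 mg

1620 mg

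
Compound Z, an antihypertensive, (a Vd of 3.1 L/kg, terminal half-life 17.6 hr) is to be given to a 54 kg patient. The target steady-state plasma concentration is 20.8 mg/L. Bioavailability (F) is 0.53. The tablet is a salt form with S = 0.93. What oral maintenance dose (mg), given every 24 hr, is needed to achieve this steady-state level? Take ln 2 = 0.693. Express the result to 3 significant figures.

6680 mg

Total Vd = 3.1 × 54 = 167.4 L
CL = ln 2 · Vd / t½ = 0.693 × 167.4 / 17.6 = 6.591 L/h
D = CL × Css × τ / F / S = 6.591 × 20.8 × 24 / 0.53 / 0.93 = 6675 mg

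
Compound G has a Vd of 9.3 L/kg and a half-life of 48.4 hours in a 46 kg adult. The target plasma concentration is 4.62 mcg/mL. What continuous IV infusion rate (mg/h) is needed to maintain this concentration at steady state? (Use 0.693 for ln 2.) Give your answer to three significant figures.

28.3 mg/h

Vd(total) = 46 kg × 9.3 L/kg = 427.8 L
CL = 0.693 × Vd / t½ = 0.693 × 427.8 / 48.4 = 6.125 L/h
Infusion rate = CL × Css = 6.125 × 4.62 = 28.30 mg/h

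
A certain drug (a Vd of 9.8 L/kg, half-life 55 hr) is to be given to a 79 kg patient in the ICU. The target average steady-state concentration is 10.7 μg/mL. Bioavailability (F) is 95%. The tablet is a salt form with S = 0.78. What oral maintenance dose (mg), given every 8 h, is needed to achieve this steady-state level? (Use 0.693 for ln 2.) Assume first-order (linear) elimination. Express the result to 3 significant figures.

Vd = 9.8 L/kg × 79 kg = 774.2 L
CL = ln 2 · Vd / t½ = 0.693 × 774.2 / 55 = 9.755 L/h
D = CL × Css × τ / F / S = 9.755 × 10.7 × 8 / 0.95 / 0.78 = 1127 mg

1130 mg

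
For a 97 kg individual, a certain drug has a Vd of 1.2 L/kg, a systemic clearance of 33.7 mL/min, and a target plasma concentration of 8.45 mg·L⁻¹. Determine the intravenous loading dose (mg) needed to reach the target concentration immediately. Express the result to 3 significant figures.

Vd(total) = 97 kg × 1.2 L/kg = 116.4 L
LD = Vd × C = 116.4 × 8.450 = 983.6 mg

984 mg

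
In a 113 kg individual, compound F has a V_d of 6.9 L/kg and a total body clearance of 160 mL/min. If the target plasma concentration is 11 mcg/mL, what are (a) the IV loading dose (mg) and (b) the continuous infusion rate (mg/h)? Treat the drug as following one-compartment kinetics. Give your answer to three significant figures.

Vd = 6.9 L/kg × 113 kg = 779.7 L
LD = Vd · C_target = 779.7 × 11 = 8577 mg
CL = 160 mL/min = 160 × 0.06 = 9.600 L/h
Infusion rate = 9.600 L/h × 11 mg/L = 105.6 mg/h

(a) 8580 mg; (b) 106 mg/h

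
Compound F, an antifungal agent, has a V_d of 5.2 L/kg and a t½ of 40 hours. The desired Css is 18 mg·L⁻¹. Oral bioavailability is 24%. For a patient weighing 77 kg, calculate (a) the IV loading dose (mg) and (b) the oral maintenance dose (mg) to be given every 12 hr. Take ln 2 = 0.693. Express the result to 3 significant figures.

(a) 7210 mg; (b) 6240 mg

Vd = 5.2 L/kg × 77 kg = 400.4 L
LD = Vd × C = 400.4 × 18 = 7207 mg
CL = 0.693 × Vd / t½ = 0.693 × 400.4 / 40 = 6.937 L/h
D = CL × Css × τ / F = 6.937 × 18 × 12 / 0.24 = 6243 mg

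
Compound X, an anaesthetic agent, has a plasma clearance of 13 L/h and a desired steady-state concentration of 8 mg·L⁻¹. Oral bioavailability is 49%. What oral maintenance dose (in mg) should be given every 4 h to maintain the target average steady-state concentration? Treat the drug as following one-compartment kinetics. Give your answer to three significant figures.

849 mg

D = CL × Css × τ / F = 13.00 × 8 × 4 / 0.49 = 849.0 mg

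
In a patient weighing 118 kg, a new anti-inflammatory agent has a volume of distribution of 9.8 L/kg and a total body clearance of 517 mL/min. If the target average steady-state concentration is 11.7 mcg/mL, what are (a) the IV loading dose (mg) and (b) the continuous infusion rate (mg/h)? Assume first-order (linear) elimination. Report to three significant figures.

Vd(total) = 118 kg × 9.8 L/kg = 1156 L
LD = Vd · C_target = 1156 × 11.7 = 13530 mg
Convert clearance: 517 mL/min × 60 min/h ÷ 1000 mL/L = 31.02 L/h
Infusion rate = 31.02 L/h × 11.7 mg/L = 362.9 mg/h

(a) 13500 mg; (b) 363 mg/h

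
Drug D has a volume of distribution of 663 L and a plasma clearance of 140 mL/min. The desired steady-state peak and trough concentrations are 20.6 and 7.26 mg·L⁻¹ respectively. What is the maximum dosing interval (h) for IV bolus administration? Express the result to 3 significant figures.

82.3 h

Convert clearance: 140 mL/min × 60 min/h ÷ 1000 mL/L = 8.400 L/h
k = CL / Vd = 8.400 / 663.0 = 0.01267 h⁻¹
Between IV bolus doses, concentration decays as C = C₀·e^(−kτ), so C_peak/C_trough = e^(kτ).
τ_max = ln(C_peak/C_trough) / k = ln(20.6/7.26) / 0.01267 = 1.043 / 0.01267 = 82.32 h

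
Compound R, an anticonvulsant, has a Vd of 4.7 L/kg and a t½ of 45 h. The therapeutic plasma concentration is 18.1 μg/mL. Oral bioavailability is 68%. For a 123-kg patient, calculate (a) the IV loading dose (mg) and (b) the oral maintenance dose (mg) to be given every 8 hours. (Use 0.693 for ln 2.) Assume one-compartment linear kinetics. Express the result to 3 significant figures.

Vd = 4.7 L/kg × 123 kg = 578.1 L
LD = Vd × C = 578.1 × 18.1 = 10460 mg
CL = 0.693 × Vd / t½ = 0.693 × 578.1 / 45 = 8.903 L/h
D = CL × Css × τ / F = 8.903 × 18.1 × 8 / 0.68 = 1896 mg

(a) 10500 mg; (b) 1900 mg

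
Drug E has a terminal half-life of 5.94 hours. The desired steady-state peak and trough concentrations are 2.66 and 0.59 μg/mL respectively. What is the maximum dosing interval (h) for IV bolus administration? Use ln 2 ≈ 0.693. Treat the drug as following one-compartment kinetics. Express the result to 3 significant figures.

12.9 h

k = 0.693 / t½ = 0.693 / 5.94 = 0.1167 h⁻¹
Between IV bolus doses, concentration decays as C = C₀·e^(−kτ), so C_peak/C_trough = e^(kτ).
τ_max = ln(C_peak/C_trough) / k = ln(2.66/0.59) / 0.1167 = 1.506 / 0.1167 = 12.90 h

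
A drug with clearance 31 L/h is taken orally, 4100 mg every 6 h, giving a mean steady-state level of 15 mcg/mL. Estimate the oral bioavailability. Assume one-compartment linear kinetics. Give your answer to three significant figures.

0.680

F·D/τ = CL·Css at steady state → F = CL·Css·τ / D.
F = 31 × 15 × 6 / 4100 = 0.680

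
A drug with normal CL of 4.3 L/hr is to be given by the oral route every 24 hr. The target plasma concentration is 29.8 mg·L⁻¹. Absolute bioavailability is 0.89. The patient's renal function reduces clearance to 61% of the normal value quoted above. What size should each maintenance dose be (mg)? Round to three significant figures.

Patient clearance = 0.61 × 4.300 = 2.623 L/h
D = CL × Css × τ / F = 2.623 × 29.8 × 24 / 0.89 = 2108 mg

2110 mg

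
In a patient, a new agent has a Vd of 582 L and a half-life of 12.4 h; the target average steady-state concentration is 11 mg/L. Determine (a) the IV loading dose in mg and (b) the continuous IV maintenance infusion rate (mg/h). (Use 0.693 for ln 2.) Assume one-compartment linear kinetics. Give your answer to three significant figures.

(a) 6400 mg; (b) 358 mg/h

LD = Vd × C = 582.0 × 11 = 6402 mg
CL = 0.693 × Vd / t½ = 0.693 × 582.0 / 12.4 = 32.53 L/h
Infusion rate = CL × Css = 32.53 × 11 = 357.8 mg/h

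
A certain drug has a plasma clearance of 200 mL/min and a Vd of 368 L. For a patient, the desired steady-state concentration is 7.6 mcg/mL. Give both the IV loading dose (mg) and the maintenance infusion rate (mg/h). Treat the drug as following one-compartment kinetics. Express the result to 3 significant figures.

Loading dose = Vd × C = 368.0 × 7.6 = 2797 mg
Convert clearance: 200 mL/min × 60 min/h ÷ 1000 mL/L = 12.00 L/h
Infusion rate = 12.00 L/h × 7.6 mg/L = 91.20 mg/h

(a) 2800 mg; (b) 91.2 mg/h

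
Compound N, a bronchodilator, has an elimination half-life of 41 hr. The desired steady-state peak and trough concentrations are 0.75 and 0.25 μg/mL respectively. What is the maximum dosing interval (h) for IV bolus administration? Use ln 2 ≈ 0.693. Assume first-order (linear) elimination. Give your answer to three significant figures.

k = 0.693 / t½ = 0.693 / 41 = 0.01690 h⁻¹
Between IV bolus doses, concentration decays as C = C₀·e^(−kτ), so C_peak/C_trough = e^(kτ).
τ_max = ln(C_peak/C_trough) / k = ln(0.75/0.25) / 0.01690 = 1.099 / 0.01690 = 65.03 h

65.0 h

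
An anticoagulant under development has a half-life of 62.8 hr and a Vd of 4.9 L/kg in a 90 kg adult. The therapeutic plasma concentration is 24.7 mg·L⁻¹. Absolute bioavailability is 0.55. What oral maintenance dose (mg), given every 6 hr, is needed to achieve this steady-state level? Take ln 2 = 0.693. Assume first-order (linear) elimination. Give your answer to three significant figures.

Total Vd = 4.9 × 90 = 441.0 L
CL = ln 2 · Vd / t½ = 0.693 × 441.0 / 62.8 = 4.866 L/h
D = CL × Css × τ / F = 4.866 × 24.7 × 6 / 0.55 = 1311 mg

1310 mg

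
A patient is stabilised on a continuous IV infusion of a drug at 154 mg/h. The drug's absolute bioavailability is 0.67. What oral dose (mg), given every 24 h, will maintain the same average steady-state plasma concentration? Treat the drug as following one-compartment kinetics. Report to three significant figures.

5520 mg

To maintain the same Css, the systemic dosing rate must be unchanged: F·D/τ = infusion rate.
D = rate × τ / F = 154 × 24 / 0.67 = 5516 mg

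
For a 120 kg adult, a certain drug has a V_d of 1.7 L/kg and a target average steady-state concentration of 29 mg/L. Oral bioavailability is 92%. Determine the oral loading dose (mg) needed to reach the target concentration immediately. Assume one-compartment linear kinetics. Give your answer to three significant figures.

Vd(total) = 120 kg × 1.7 L/kg = 204.0 L
LD = Vd × C / F = 204.0 × 29.00 / 0.92 = 6430 mg

6430 mg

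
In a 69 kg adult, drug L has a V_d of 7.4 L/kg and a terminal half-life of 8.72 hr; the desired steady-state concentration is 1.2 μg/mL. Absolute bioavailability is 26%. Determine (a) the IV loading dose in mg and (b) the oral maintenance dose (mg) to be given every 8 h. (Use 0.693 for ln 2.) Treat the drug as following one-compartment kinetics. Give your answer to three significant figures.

Vd(total) = 69 kg × 7.4 L/kg = 510.6 L
LD = Vd × C = 510.6 × 1.2 = 612.7 mg
CL = 0.693 × Vd / t½ = 0.693 × 510.6 / 8.72 = 40.58 L/h
D = CL × Css × τ / F = 40.58 × 1.2 × 8 / 0.26 = 1498 mg

(a) 613 mg; (b) 1500 mg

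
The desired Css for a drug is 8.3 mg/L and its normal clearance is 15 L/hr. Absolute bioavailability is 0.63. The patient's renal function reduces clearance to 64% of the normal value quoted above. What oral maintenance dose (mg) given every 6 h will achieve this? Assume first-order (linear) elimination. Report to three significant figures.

Patient clearance = 0.64 × 15.00 = 9.600 L/h
D = CL × Css × τ / F = 9.600 × 8.3 × 6 / 0.63 = 758.9 mg

759 mg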